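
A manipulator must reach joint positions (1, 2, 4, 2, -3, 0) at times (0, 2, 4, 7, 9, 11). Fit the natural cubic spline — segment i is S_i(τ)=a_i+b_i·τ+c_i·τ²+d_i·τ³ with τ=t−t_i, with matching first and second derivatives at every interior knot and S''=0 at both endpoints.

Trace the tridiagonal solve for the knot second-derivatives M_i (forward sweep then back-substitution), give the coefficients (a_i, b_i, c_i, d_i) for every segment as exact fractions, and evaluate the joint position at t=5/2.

Δ: Δ0=1/2, Δ1=1, Δ2=-2/3, Δ3=-5/2, Δ4=3/2
row 1: diag=8, rhs=3; c'=1/4, d'=3/8
row 2: denom=10−2·1/4=19/2; d'=(-10−2·3/8)/(19/2)=-43/38
row 3: denom=10−3·6/19=172/19; d'=(-11−3·-43/38)/(172/19)=-289/344
row 4: denom=8−2·19/86=325/43; d'=(24−2·-289/344)/(325/43)=4417/1300
back: M4=4417/1300
back: M3=-289/344−19/86·4417/1300=-517/325
back: M2=-43/38−6/19·-517/325=-409/650
back: M1=3/8−1/4·-409/650=173/325
M: M0=0, M1=173/325, M2=-409/650, M3=-517/325, M4=4417/1300, M5=0
seg 0: a=1, c=M0/2=0, d=(M1−M0)/(6·2)=173/3900, b=Δ0−h0·(2M0+M1)/6=629/1950
seg 1: a=2, c=M1/2=173/650, d=(M2−M1)/(6·2)=-151/1560, b=Δ1−h1·(2M1+M2)/6=1667/1950
seg 2: a=4, c=M2/2=-409/1300, d=(M3−M2)/(6·3)=-25/468, b=Δ2−h2·(2M2+M3)/6=739/975
seg 3: a=2, c=M3/2=-517/650, d=(M4−M3)/(6·2)=1297/3120, b=Δ3−h3·(2M3+M4)/6=-10031/3900
seg 4: a=-3, c=M4/2=4417/2600, d=(M5−M4)/(6·2)=-4417/15600, b=Δ4−h4·(2M4+M5)/6=-746/975
t_q=5/2 → seg 1, τ=1/2; S=2+1667/1950·τ+173/650·τ²+-151/1560·τ³=3971/1600

  seg 0: a=1 b=629/1950 c=0 d=173/3900
  seg 1: a=2 b=1667/1950 c=173/650 d=-151/1560
  seg 2: a=4 b=739/975 c=-409/1300 d=-25/468
  seg 3: a=2 b=-10031/3900 c=-517/650 d=1297/3120
  seg 4: a=-3 b=-746/975 c=4417/2600 d=-4417/15600
S(5/2) = 3971/1600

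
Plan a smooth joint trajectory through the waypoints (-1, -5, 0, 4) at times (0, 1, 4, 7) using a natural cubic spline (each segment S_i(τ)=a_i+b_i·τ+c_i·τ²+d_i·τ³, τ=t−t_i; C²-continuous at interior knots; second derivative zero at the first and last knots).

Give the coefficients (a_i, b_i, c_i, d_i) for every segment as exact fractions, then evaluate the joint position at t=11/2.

Δ: Δ0=-4, Δ1=5/3, Δ2=4/3
row 1: diag=8, rhs=34; c'=3/8, d'=17/4
row 2: denom=12−3·3/8=87/8; d'=(-2−3·17/4)/(87/8)=-118/87
back: M2=-118/87
back: M1=17/4−3/8·-118/87=138/29
M: M0=0, M1=138/29, M2=-118/87, M3=0
seg 0: a=-1, c=M0/2=0, d=(M1−M0)/(6·1)=23/29, b=Δ0−h0·(2M0+M1)/6=-139/29
seg 1: a=-5, c=M1/2=69/29, d=(M2−M1)/(6·3)=-266/783, b=Δ1−h1·(2M1+M2)/6=-70/29
seg 2: a=0, c=M2/2=-59/87, d=(M3−M2)/(6·3)=59/783, b=Δ2−h2·(2M2+M3)/6=78/29
t_q=11/2 → seg 2, τ=3/2; S=0+78/29·τ+-59/87·τ²+59/783·τ³=641/232

  seg 0: a=-1 b=-139/29 c=0 d=23/29
  seg 1: a=-5 b=-70/29 c=69/29 d=-266/783
  seg 2: a=0 b=78/29 c=-59/87 d=59/783
S(11/2) = 641/232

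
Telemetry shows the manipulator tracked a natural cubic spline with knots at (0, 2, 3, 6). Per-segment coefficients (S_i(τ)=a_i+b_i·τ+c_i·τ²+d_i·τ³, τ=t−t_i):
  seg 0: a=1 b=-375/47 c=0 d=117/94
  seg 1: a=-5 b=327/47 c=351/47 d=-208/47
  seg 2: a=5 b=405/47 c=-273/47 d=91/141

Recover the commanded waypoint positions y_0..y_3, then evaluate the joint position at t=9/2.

y_0=1 y_1=-5 y_2=5 y_3=-4
S(9/2) = 2645/376

y_0 = S_0(0) = a_0 = 1
y_1 = S_1(0) = a_1 = -5
y_2 = S_2(0) = a_2 = 5
y_3 = S_2(3) = -4
t_q=9/2 is in segment 2 (τ=3/2); S_2(τ)=2645/376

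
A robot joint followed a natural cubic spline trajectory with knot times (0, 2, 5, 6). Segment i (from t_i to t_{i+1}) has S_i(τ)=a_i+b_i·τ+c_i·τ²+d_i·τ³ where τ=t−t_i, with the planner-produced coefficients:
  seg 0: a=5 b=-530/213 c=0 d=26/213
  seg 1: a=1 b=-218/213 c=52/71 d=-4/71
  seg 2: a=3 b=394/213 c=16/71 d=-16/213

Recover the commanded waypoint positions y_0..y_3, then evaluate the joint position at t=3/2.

y_0=5 y_1=1 y_2=3 y_3=5
S(3/2) = 477/284

y_0 = S_0(0) = a_0 = 5
y_1 = S_1(0) = a_1 = 1
y_2 = S_2(0) = a_2 = 3
y_3 = S_2(1) = 5
t_q=3/2 is in segment 0 (τ=3/2); S_0(τ)=477/284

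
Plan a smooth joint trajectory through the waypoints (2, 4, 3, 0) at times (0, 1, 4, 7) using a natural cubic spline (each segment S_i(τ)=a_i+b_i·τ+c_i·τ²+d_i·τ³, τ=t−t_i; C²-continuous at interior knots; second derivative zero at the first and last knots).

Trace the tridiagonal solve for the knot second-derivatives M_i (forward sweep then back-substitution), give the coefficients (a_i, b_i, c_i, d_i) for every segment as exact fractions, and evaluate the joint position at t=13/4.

Δ: Δ0=2, Δ1=-1/3, Δ2=-1
row 1: diag=8, rhs=-14; c'=3/8, d'=-7/4
row 2: denom=12−3·3/8=87/8; d'=(-4−3·-7/4)/(87/8)=10/87
back: M2=10/87
back: M1=-7/4−3/8·10/87=-52/29
M: M0=0, M1=-52/29, M2=10/87, M3=0
seg 0: a=2, c=M0/2=0, d=(M1−M0)/(6·1)=-26/87, b=Δ0−h0·(2M0+M1)/6=200/87
seg 1: a=4, c=M1/2=-26/29, d=(M2−M1)/(6·3)=83/783, b=Δ1−h1·(2M1+M2)/6=122/87
seg 2: a=3, c=M2/2=5/87, d=(M3−M2)/(6·3)=-5/783, b=Δ2−h2·(2M2+M3)/6=-97/87
t_q=13/4 → seg 1, τ=9/4; S=4+122/87·τ+-26/29·τ²+83/783·τ³=7097/1856

  seg 0: a=2 b=200/87 c=0 d=-26/87
  seg 1: a=4 b=122/87 c=-26/29 d=83/783
  seg 2: a=3 b=-97/87 c=5/87 d=-5/783
S(13/4) = 7097/1856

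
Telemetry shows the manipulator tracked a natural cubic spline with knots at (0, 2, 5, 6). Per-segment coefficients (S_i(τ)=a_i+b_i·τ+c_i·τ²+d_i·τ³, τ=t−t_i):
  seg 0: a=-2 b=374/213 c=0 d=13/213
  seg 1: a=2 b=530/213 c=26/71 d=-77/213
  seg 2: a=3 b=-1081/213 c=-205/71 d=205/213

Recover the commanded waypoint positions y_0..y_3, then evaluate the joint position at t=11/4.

y_0 = S_0(0) = a_0 = -2
y_1 = S_1(0) = a_1 = 2
y_2 = S_2(0) = a_2 = 3
y_3 = S_2(1) = -4
t_q=11/4 is in segment 1 (τ=3/4); S_1(τ)=17811/4544

y_0=-2 y_1=2 y_2=3 y_3=-4
S(11/4) = 17811/4544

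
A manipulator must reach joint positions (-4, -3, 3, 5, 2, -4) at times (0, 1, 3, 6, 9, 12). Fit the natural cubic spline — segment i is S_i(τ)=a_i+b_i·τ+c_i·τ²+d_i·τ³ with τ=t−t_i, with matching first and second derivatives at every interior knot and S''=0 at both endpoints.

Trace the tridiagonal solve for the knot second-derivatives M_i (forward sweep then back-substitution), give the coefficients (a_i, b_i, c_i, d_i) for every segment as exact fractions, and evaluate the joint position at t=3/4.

  seg 0: a=-4 b=325/576 c=0 d=251/576
  seg 1: a=-3 b=539/288 c=251/192 d=-107/288
  seg 2: a=3 b=761/288 c=-59/64 d=455/5184
  seg 3: a=5 b=-299/576 c=-19/144 d=-49/5184
  seg 4: a=2 b=-451/288 c=-125/576 d=125/5184
S(3/4) = -41693/12288

Δ: Δ0=1, Δ1=3, Δ2=2/3, Δ3=-1, Δ4=-2
row 1: diag=6, rhs=12; c'=1/3, d'=2
row 2: denom=10−2·1/3=28/3; d'=(-14−2·2)/(28/3)=-27/14
row 3: denom=12−3·9/28=309/28; d'=(-10−3·-27/14)/(309/28)=-118/309
row 4: denom=12−3·28/103=1152/103; d'=(-6−3·-118/309)/(1152/103)=-125/288
back: M4=-125/288
back: M3=-118/309−28/103·-125/288=-19/72
back: M2=-27/14−9/28·-19/72=-59/32
back: M1=2−1/3·-59/32=251/96
M: M0=0, M1=251/96, M2=-59/32, M3=-19/72, M4=-125/288, M5=0
seg 0: a=-4, c=M0/2=0, d=(M1−M0)/(6·1)=251/576, b=Δ0−h0·(2M0+M1)/6=325/576
seg 1: a=-3, c=M1/2=251/192, d=(M2−M1)/(6·2)=-107/288, b=Δ1−h1·(2M1+M2)/6=539/288
seg 2: a=3, c=M2/2=-59/64, d=(M3−M2)/(6·3)=455/5184, b=Δ2−h2·(2M2+M3)/6=761/288
seg 3: a=5, c=M3/2=-19/144, d=(M4−M3)/(6·3)=-49/5184, b=Δ3−h3·(2M3+M4)/6=-299/576
seg 4: a=2, c=M4/2=-125/576, d=(M5−M4)/(6·3)=125/5184, b=Δ4−h4·(2M4+M5)/6=-451/288
t_q=3/4 → seg 0, τ=3/4; S=-4+325/576·τ+0·τ²+251/576·τ³=-41693/12288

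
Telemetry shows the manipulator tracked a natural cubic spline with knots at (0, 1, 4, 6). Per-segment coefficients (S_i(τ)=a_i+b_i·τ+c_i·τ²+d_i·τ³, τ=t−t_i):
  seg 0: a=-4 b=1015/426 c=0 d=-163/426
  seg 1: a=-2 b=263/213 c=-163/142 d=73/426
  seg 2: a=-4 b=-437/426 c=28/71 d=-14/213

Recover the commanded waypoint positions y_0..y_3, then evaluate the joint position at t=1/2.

y_0 = S_0(0) = a_0 = -4
y_1 = S_1(0) = a_1 = -2
y_2 = S_2(0) = a_2 = -4
y_3 = S_2(2) = -5
t_q=1/2 is in segment 0 (τ=1/2); S_0(τ)=-3245/1136

y_0=-4 y_1=-2 y_2=-4 y_3=-5
S(1/2) = -3245/1136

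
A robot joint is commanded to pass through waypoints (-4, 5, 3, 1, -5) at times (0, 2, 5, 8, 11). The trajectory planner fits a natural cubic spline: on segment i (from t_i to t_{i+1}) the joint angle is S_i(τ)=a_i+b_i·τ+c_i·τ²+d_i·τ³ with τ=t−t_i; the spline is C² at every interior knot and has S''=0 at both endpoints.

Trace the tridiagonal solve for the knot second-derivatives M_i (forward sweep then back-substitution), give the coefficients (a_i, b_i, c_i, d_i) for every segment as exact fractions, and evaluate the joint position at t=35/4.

  seg 0: a=-4 b=1168/207 c=0 d=-473/1656
  seg 1: a=5 b=917/414 c=-473/276 d=1871/7452
  seg 2: a=3 b=-1067/828 c=113/207 d=-841/7452
  seg 3: a=1 b=-439/414 c=-389/828 d=389/7452
S(35/4) = -221/5888

Δ: Δ0=9/2, Δ1=-2/3, Δ2=-2/3, Δ3=-2
row 1: diag=10, rhs=-31; c'=3/10, d'=-31/10
row 2: denom=12−3·3/10=111/10; d'=(0−3·-31/10)/(111/10)=31/37
row 3: denom=12−3·10/37=414/37; d'=(-8−3·31/37)/(414/37)=-389/414
back: M3=-389/414
back: M2=31/37−10/37·-389/414=226/207
back: M1=-31/10−3/10·226/207=-473/138
M: M0=0, M1=-473/138, M2=226/207, M3=-389/414, M4=0
seg 0: a=-4, c=M0/2=0, d=(M1−M0)/(6·2)=-473/1656, b=Δ0−h0·(2M0+M1)/6=1168/207
seg 1: a=5, c=M1/2=-473/276, d=(M2−M1)/(6·3)=1871/7452, b=Δ1−h1·(2M1+M2)/6=917/414
seg 2: a=3, c=M2/2=113/207, d=(M3−M2)/(6·3)=-841/7452, b=Δ2−h2·(2M2+M3)/6=-1067/828
seg 3: a=1, c=M3/2=-389/828, d=(M4−M3)/(6·3)=389/7452, b=Δ3−h3·(2M3+M4)/6=-439/414
t_q=35/4 → seg 3, τ=3/4; S=1+-439/414·τ+-389/828·τ²+389/7452·τ³=-221/5888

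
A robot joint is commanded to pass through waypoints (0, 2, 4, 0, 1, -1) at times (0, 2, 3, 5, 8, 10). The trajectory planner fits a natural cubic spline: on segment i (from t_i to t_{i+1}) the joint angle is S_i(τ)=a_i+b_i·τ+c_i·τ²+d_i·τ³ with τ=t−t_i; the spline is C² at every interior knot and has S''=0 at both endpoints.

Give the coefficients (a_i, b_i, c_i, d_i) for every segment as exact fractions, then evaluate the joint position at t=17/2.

Δ: Δ0=1, Δ1=2, Δ2=-2, Δ3=1/3, Δ4=-1
row 1: diag=6, rhs=6; c'=1/6, d'=1
row 2: denom=6−1·1/6=35/6; d'=(-24−1·1)/(35/6)=-30/7
row 3: denom=10−2·12/35=326/35; d'=(14−2·-30/7)/(326/35)=395/163
row 4: denom=10−3·105/326=2945/326; d'=(-8−3·395/163)/(2945/326)=-262/155
back: M4=-262/155
back: M3=395/163−105/326·-262/155=92/31
back: M2=-30/7−12/35·92/31=-822/155
back: M1=1−1/6·-822/155=292/155
M: M0=0, M1=292/155, M2=-822/155, M3=92/31, M4=-262/155, M5=0
seg 0: a=0, c=M0/2=0, d=(M1−M0)/(6·2)=73/465, b=Δ0−h0·(2M0+M1)/6=173/465
seg 1: a=2, c=M1/2=146/155, d=(M2−M1)/(6·1)=-557/465, b=Δ1−h1·(2M1+M2)/6=1049/465
seg 2: a=4, c=M2/2=-411/155, d=(M3−M2)/(6·2)=641/930, b=Δ2−h2·(2M2+M3)/6=254/465
seg 3: a=0, c=M3/2=46/31, d=(M4−M3)/(6·3)=-361/1395, b=Δ3−h3·(2M3+M4)/6=-832/465
seg 4: a=1, c=M4/2=-131/155, d=(M5−M4)/(6·2)=131/930, b=Δ4−h4·(2M4+M5)/6=59/465
t_q=17/2 → seg 4, τ=1/2; S=1+59/465·τ+-131/155·τ²+131/930·τ³=2157/2480

  seg 0: a=0 b=173/465 c=0 d=73/465
  seg 1: a=2 b=1049/465 c=146/155 d=-557/465
  seg 2: a=4 b=254/465 c=-411/155 d=641/930
  seg 3: a=0 b=-832/465 c=46/31 d=-361/1395
  seg 4: a=1 b=59/465 c=-131/155 d=131/930
S(17/2) = 2157/2480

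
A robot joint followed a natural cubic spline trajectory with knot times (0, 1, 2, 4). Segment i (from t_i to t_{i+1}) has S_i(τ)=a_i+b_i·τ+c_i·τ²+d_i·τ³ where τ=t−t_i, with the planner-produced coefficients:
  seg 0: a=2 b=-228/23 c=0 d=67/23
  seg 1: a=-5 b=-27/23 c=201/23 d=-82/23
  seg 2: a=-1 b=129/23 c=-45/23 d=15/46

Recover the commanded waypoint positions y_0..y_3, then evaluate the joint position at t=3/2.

y_0 = S_0(0) = a_0 = 2
y_1 = S_1(0) = a_1 = -5
y_2 = S_2(0) = a_2 = -1
y_3 = S_2(2) = 5
t_q=3/2 is in segment 1 (τ=1/2); S_1(τ)=-177/46

y_0=2 y_1=-5 y_2=-1 y_3=5
S(3/2) = -177/46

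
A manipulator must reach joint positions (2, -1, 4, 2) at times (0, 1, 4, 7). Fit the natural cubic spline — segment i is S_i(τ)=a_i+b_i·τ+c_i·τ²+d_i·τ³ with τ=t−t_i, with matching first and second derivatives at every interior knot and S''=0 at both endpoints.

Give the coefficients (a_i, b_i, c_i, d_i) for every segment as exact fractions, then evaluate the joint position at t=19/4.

  seg 0: a=2 b=-108/29 c=0 d=21/29
  seg 1: a=-1 b=-45/29 c=63/29 d=-287/783
  seg 2: a=4 b=46/29 c=-98/87 d=98/783
S(19/4) = 4277/928

Δ: Δ0=-3, Δ1=5/3, Δ2=-2/3
row 1: diag=8, rhs=28; c'=3/8, d'=7/2
row 2: denom=12−3·3/8=87/8; d'=(-14−3·7/2)/(87/8)=-196/87
back: M2=-196/87
back: M1=7/2−3/8·-196/87=126/29
M: M0=0, M1=126/29, M2=-196/87, M3=0
seg 0: a=2, c=M0/2=0, d=(M1−M0)/(6·1)=21/29, b=Δ0−h0·(2M0+M1)/6=-108/29
seg 1: a=-1, c=M1/2=63/29, d=(M2−M1)/(6·3)=-287/783, b=Δ1−h1·(2M1+M2)/6=-45/29
seg 2: a=4, c=M2/2=-98/87, d=(M3−M2)/(6·3)=98/783, b=Δ2−h2·(2M2+M3)/6=46/29
t_q=19/4 → seg 2, τ=3/4; S=4+46/29·τ+-98/87·τ²+98/783·τ³=4277/928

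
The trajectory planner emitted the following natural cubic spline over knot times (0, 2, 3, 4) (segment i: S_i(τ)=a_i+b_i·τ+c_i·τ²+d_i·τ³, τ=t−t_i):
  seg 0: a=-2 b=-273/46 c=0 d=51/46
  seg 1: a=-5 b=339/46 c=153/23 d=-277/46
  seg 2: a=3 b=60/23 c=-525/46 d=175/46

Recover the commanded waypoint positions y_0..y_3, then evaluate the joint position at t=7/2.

y_0=-2 y_1=-5 y_2=3 y_3=-2
S(7/2) = 709/368

y_0 = S_0(0) = a_0 = -2
y_1 = S_1(0) = a_1 = -5
y_2 = S_2(0) = a_2 = 3
y_3 = S_2(1) = -2
t_q=7/2 is in segment 2 (τ=1/2); S_2(τ)=709/368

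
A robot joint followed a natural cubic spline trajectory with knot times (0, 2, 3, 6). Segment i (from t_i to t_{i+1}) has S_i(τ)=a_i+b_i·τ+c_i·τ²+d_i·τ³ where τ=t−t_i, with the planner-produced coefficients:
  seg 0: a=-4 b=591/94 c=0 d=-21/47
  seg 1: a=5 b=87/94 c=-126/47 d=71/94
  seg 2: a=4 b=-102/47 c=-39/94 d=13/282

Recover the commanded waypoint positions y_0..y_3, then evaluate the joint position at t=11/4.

y_0=-4 y_1=5 y_2=4 y_3=-5
S(11/4) = 27101/6016

y_0 = S_0(0) = a_0 = -4
y_1 = S_1(0) = a_1 = 5
y_2 = S_2(0) = a_2 = 4
y_3 = S_2(3) = -5
t_q=11/4 is in segment 1 (τ=3/4); S_1(τ)=27101/6016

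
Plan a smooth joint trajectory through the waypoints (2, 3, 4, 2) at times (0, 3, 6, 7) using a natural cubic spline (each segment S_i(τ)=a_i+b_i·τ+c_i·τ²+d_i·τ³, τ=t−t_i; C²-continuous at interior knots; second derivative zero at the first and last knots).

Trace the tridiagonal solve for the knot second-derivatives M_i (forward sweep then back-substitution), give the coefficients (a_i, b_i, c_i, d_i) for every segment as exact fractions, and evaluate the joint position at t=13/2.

Δ: Δ0=1/3, Δ1=1/3, Δ2=-2
row 1: diag=12, rhs=0; c'=1/4, d'=0
row 2: denom=8−3·1/4=29/4; d'=(-14−3·0)/(29/4)=-56/29
back: M2=-56/29
back: M1=0−1/4·-56/29=14/29
M: M0=0, M1=14/29, M2=-56/29, M3=0
seg 0: a=2, c=M0/2=0, d=(M1−M0)/(6·3)=7/261, b=Δ0−h0·(2M0+M1)/6=8/87
seg 1: a=3, c=M1/2=7/29, d=(M2−M1)/(6·3)=-35/261, b=Δ1−h1·(2M1+M2)/6=71/87
seg 2: a=4, c=M2/2=-28/29, d=(M3−M2)/(6·1)=28/87, b=Δ2−h2·(2M2+M3)/6=-118/87
t_q=13/2 → seg 2, τ=1/2; S=4+-118/87·τ+-28/29·τ²+28/87·τ³=181/58

  seg 0: a=2 b=8/87 c=0 d=7/261
  seg 1: a=3 b=71/87 c=7/29 d=-35/261
  seg 2: a=4 b=-118/87 c=-28/29 d=28/87
S(13/2) = 181/58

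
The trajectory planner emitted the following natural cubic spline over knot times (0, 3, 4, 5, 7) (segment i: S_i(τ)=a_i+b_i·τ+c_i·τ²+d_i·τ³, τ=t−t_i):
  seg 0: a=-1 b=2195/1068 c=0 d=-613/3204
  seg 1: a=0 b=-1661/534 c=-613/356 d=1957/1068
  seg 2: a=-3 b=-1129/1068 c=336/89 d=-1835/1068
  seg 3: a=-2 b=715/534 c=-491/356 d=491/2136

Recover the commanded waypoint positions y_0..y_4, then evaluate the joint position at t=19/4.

y_0=-1 y_1=0 y_2=-3 y_3=-2 y_4=-3
S(19/4) = -54547/22784

y_0 = S_0(0) = a_0 = -1
y_1 = S_1(0) = a_1 = 0
y_2 = S_2(0) = a_2 = -3
y_3 = S_3(0) = a_3 = -2
y_4 = S_3(2) = -3
t_q=19/4 is in segment 2 (τ=3/4); S_2(τ)=-54547/22784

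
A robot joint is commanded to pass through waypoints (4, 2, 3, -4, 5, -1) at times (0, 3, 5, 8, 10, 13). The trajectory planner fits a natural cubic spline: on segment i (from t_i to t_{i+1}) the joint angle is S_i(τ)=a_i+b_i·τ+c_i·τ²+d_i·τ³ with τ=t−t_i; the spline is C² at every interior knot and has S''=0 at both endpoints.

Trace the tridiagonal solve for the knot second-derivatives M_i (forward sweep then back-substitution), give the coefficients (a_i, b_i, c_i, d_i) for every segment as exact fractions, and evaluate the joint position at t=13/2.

  seg 0: a=4 b=-3895/2772 c=0 d=2047/24948
  seg 1: a=2 b=1123/1386 c=2047/2772 d=-2477/5544
  seg 2: a=3 b=-123/77 c=-1346/693 d=56/99
  seg 3: a=-4 b=467/231 c=2182/693 d=-5293/5544
  seg 4: a=5 b=4379/1386 c=-7151/2772 d=7151/24948
S(13/2) = -13/7

Δ: Δ0=-2/3, Δ1=1/2, Δ2=-7/3, Δ3=9/2, Δ4=-2
row 1: diag=10, rhs=7; c'=1/5, d'=7/10
row 2: denom=10−2·1/5=48/5; d'=(-17−2·7/10)/(48/5)=-23/12
row 3: denom=10−3·5/16=145/16; d'=(41−3·-23/12)/(145/16)=748/145
row 4: denom=10−2·32/145=1386/145; d'=(-39−2·748/145)/(1386/145)=-7151/1386
back: M4=-7151/1386
back: M3=748/145−32/145·-7151/1386=4364/693
back: M2=-23/12−5/16·4364/693=-2692/693
back: M1=7/10−1/5·-2692/693=2047/1386
M: M0=0, M1=2047/1386, M2=-2692/693, M3=4364/693, M4=-7151/1386, M5=0
seg 0: a=4, c=M0/2=0, d=(M1−M0)/(6·3)=2047/24948, b=Δ0−h0·(2M0+M1)/6=-3895/2772
seg 1: a=2, c=M1/2=2047/2772, d=(M2−M1)/(6·2)=-2477/5544, b=Δ1−h1·(2M1+M2)/6=1123/1386
seg 2: a=3, c=M2/2=-1346/693, d=(M3−M2)/(6·3)=56/99, b=Δ2−h2·(2M2+M3)/6=-123/77
seg 3: a=-4, c=M3/2=2182/693, d=(M4−M3)/(6·2)=-5293/5544, b=Δ3−h3·(2M3+M4)/6=467/231
seg 4: a=5, c=M4/2=-7151/2772, d=(M5−M4)/(6·3)=7151/24948, b=Δ4−h4·(2M4+M5)/6=4379/1386
t_q=13/2 → seg 2, τ=3/2; S=3+-123/77·τ+-1346/693·τ²+56/99·τ³=-13/7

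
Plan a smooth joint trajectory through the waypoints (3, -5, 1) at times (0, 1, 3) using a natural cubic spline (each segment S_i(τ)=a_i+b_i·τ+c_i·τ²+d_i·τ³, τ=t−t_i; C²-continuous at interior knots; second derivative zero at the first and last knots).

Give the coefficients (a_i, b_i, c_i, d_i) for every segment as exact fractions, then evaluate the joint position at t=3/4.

  seg 0: a=3 b=-59/6 c=0 d=11/6
  seg 1: a=-5 b=-13/3 c=11/2 d=-11/12
S(3/4) = -461/128

Δ: Δ0=-8, Δ1=3
row 1: diag=6, rhs=66; c'=1/3, d'=11
back: M1=11
M: M0=0, M1=11, M2=0
seg 0: a=3, c=M0/2=0, d=(M1−M0)/(6·1)=11/6, b=Δ0−h0·(2M0+M1)/6=-59/6
seg 1: a=-5, c=M1/2=11/2, d=(M2−M1)/(6·2)=-11/12, b=Δ1−h1·(2M1+M2)/6=-13/3
t_q=3/4 → seg 0, τ=3/4; S=3+-59/6·τ+0·τ²+11/6·τ³=-461/128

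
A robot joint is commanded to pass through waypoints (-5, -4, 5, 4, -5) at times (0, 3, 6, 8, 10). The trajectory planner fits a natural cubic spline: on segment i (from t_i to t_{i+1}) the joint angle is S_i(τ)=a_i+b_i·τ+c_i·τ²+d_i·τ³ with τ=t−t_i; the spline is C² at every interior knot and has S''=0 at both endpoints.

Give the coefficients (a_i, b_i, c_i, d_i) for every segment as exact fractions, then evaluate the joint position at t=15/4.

  seg 0: a=-5 b=-127/210 c=0 d=197/1890
  seg 1: a=-4 b=232/105 c=197/210 d=-85/378
  seg 2: a=5 b=53/30 c=-38/35 d=-1/42
  seg 3: a=4 b=-601/210 c=-43/35 d=43/210
S(15/4) = -8557/4480

Δ: Δ0=1/3, Δ1=3, Δ2=-1/2, Δ3=-9/2
row 1: diag=12, rhs=16; c'=1/4, d'=4/3
row 2: denom=10−3·1/4=37/4; d'=(-21−3·4/3)/(37/4)=-100/37
row 3: denom=8−2·8/37=280/37; d'=(-24−2·-100/37)/(280/37)=-86/35
back: M3=-86/35
back: M2=-100/37−8/37·-86/35=-76/35
back: M1=4/3−1/4·-76/35=197/105
M: M0=0, M1=197/105, M2=-76/35, M3=-86/35, M4=0
seg 0: a=-5, c=M0/2=0, d=(M1−M0)/(6·3)=197/1890, b=Δ0−h0·(2M0+M1)/6=-127/210
seg 1: a=-4, c=M1/2=197/210, d=(M2−M1)/(6·3)=-85/378, b=Δ1−h1·(2M1+M2)/6=232/105
seg 2: a=5, c=M2/2=-38/35, d=(M3−M2)/(6·2)=-1/42, b=Δ2−h2·(2M2+M3)/6=53/30
seg 3: a=4, c=M3/2=-43/35, d=(M4−M3)/(6·2)=43/210, b=Δ3−h3·(2M3+M4)/6=-601/210
t_q=15/4 → seg 1, τ=3/4; S=-4+232/105·τ+197/210·τ²+-85/378·τ³=-8557/4480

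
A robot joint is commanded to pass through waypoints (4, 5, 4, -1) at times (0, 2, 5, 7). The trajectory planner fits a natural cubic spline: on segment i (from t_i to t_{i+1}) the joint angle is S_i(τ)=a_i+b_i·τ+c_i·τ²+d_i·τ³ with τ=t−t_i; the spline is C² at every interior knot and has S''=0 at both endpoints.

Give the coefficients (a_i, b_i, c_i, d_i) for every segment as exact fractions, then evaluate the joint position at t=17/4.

Δ: Δ0=1/2, Δ1=-1/3, Δ2=-5/2
row 1: diag=10, rhs=-5; c'=3/10, d'=-1/2
row 2: denom=10−3·3/10=91/10; d'=(-13−3·-1/2)/(91/10)=-115/91
back: M2=-115/91
back: M1=-1/2−3/10·-115/91=-11/91
M: M0=0, M1=-11/91, M2=-115/91, M3=0
seg 0: a=4, c=M0/2=0, d=(M1−M0)/(6·2)=-11/1092, b=Δ0−h0·(2M0+M1)/6=295/546
seg 1: a=5, c=M1/2=-11/182, d=(M2−M1)/(6·3)=-4/63, b=Δ1−h1·(2M1+M2)/6=229/546
seg 2: a=4, c=M2/2=-115/182, d=(M3−M2)/(6·2)=115/1092, b=Δ2−h2·(2M2+M3)/6=-905/546
t_q=17/4 → seg 1, τ=9/4; S=5+229/546·τ+-11/182·τ²+-4/63·τ³=14311/2912

  seg 0: a=4 b=295/546 c=0 d=-11/1092
  seg 1: a=5 b=229/546 c=-11/182 d=-4/63
  seg 2: a=4 b=-905/546 c=-115/182 d=115/1092
S(17/4) = 14311/2912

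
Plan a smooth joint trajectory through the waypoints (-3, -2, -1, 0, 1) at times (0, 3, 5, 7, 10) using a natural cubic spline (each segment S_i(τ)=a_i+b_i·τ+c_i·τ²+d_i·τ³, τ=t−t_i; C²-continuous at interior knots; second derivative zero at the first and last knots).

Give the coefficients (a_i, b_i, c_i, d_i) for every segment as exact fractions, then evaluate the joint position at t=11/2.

  seg 0: a=-3 b=17/60 c=0 d=1/180
  seg 1: a=-2 b=13/30 c=1/20 d=-1/120
  seg 2: a=-1 b=8/15 c=0 d=-1/120
  seg 3: a=0 b=13/30 c=-1/20 d=1/180
S(11/2) = -47/64

Δ: Δ0=1/3, Δ1=1/2, Δ2=1/2, Δ3=1/3
row 1: diag=10, rhs=1; c'=1/5, d'=1/10
row 2: denom=8−2·1/5=38/5; d'=(0−2·1/10)/(38/5)=-1/38
row 3: denom=10−2·5/19=180/19; d'=(-1−2·-1/38)/(180/19)=-1/10
back: M3=-1/10
back: M2=-1/38−5/19·-1/10=0
back: M1=1/10−1/5·0=1/10
M: M0=0, M1=1/10, M2=0, M3=-1/10, M4=0
seg 0: a=-3, c=M0/2=0, d=(M1−M0)/(6·3)=1/180, b=Δ0−h0·(2M0+M1)/6=17/60
seg 1: a=-2, c=M1/2=1/20, d=(M2−M1)/(6·2)=-1/120, b=Δ1−h1·(2M1+M2)/6=13/30
seg 2: a=-1, c=M2/2=0, d=(M3−M2)/(6·2)=-1/120, b=Δ2−h2·(2M2+M3)/6=8/15
seg 3: a=0, c=M3/2=-1/20, d=(M4−M3)/(6·3)=1/180, b=Δ3−h3·(2M3+M4)/6=13/30
t_q=11/2 → seg 2, τ=1/2; S=-1+8/15·τ+0·τ²+-1/120·τ³=-47/64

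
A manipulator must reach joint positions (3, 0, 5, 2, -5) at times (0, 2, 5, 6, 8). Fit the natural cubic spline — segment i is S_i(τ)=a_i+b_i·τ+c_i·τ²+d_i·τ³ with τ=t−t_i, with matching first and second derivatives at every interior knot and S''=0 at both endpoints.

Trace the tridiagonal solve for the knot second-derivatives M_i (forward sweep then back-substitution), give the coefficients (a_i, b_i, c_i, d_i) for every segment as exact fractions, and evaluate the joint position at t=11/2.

Δ: Δ0=-3/2, Δ1=5/3, Δ2=-3, Δ3=-7/2
row 1: diag=10, rhs=19; c'=3/10, d'=19/10
row 2: denom=8−3·3/10=71/10; d'=(-28−3·19/10)/(71/10)=-337/71
row 3: denom=6−1·10/71=416/71; d'=(-3−1·-337/71)/(416/71)=31/104
back: M3=31/104
back: M2=-337/71−10/71·31/104=-249/52
back: M1=19/10−3/10·-249/52=347/104
M: M0=0, M1=347/104, M2=-249/52, M3=31/104, M4=0
seg 0: a=3, c=M0/2=0, d=(M1−M0)/(6·2)=347/1248, b=Δ0−h0·(2M0+M1)/6=-815/312
seg 1: a=0, c=M1/2=347/208, d=(M2−M1)/(6·3)=-65/144, b=Δ1−h1·(2M1+M2)/6=113/156
seg 2: a=5, c=M2/2=-249/104, d=(M3−M2)/(6·1)=529/624, b=Δ2−h2·(2M2+M3)/6=-907/624
seg 3: a=2, c=M3/2=31/208, d=(M4−M3)/(6·2)=-31/1248, b=Δ3−h3·(2M3+M4)/6=-577/156
t_q=11/2 → seg 2, τ=1/2; S=5+-907/624·τ+-249/104·τ²+529/624·τ³=6291/1664

  seg 0: a=3 b=-815/312 c=0 d=347/1248
  seg 1: a=0 b=113/156 c=347/208 d=-65/144
  seg 2: a=5 b=-907/624 c=-249/104 d=529/624
  seg 3: a=2 b=-577/156 c=31/208 d=-31/1248
S(11/2) = 6291/1664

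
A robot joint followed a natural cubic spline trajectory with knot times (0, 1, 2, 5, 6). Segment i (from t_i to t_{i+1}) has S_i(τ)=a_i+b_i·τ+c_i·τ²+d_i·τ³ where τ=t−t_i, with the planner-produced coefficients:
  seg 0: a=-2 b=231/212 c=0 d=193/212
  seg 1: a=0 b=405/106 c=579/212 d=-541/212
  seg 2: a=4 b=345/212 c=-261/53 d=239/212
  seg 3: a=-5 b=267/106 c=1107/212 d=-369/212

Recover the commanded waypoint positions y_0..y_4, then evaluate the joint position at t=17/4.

y_0=-2 y_1=0 y_2=4 y_3=-5 y_4=1
S(17/4) = -60073/13568

y_0 = S_0(0) = a_0 = -2
y_1 = S_1(0) = a_1 = 0
y_2 = S_2(0) = a_2 = 4
y_3 = S_3(0) = a_3 = -5
y_4 = S_3(1) = 1
t_q=17/4 is in segment 2 (τ=9/4); S_2(τ)=-60073/13568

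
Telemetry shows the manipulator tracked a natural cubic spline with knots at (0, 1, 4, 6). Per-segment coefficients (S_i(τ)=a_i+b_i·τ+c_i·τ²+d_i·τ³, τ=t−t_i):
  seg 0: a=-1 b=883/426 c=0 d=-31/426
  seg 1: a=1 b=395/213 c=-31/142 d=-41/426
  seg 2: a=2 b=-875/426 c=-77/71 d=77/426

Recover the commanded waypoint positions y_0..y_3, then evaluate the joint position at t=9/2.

y_0 = S_0(0) = a_0 = -1
y_1 = S_1(0) = a_1 = 1
y_2 = S_2(0) = a_2 = 2
y_3 = S_2(2) = -5
t_q=9/2 is in segment 2 (τ=1/2); S_2(τ)=823/1136

y_0=-1 y_1=1 y_2=2 y_3=-5
S(9/2) = 823/1136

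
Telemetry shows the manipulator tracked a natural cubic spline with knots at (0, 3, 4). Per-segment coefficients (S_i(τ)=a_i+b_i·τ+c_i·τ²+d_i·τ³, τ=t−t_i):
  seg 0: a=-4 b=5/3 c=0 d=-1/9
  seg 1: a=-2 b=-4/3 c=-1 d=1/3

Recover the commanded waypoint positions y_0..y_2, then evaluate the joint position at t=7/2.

y_0=-4 y_1=-2 y_2=-4
S(7/2) = -23/8

y_0 = S_0(0) = a_0 = -4
y_1 = S_1(0) = a_1 = -2
y_2 = S_1(1) = -4
t_q=7/2 is in segment 1 (τ=1/2); S_1(τ)=-23/8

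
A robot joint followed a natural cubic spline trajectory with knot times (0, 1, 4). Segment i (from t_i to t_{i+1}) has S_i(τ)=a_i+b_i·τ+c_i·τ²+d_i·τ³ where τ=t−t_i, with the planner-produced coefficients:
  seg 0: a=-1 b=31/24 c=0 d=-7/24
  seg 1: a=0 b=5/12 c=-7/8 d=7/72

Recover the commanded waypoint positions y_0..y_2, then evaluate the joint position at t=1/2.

y_0 = S_0(0) = a_0 = -1
y_1 = S_1(0) = a_1 = 0
y_2 = S_1(3) = -4
t_q=1/2 is in segment 0 (τ=1/2); S_0(τ)=-25/64

y_0=-1 y_1=0 y_2=-4
S(1/2) = -25/64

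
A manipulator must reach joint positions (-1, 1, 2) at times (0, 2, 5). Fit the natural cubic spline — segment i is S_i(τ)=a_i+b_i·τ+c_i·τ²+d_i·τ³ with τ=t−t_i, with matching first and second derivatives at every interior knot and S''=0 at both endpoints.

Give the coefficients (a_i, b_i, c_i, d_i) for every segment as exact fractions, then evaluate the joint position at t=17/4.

Δ: Δ0=1, Δ1=1/3
row 1: diag=10, rhs=-4; c'=3/10, d'=-2/5
back: M1=-2/5
M: M0=0, M1=-2/5, M2=0
seg 0: a=-1, c=M0/2=0, d=(M1−M0)/(6·2)=-1/30, b=Δ0−h0·(2M0+M1)/6=17/15
seg 1: a=1, c=M1/2=-1/5, d=(M2−M1)/(6·3)=1/45, b=Δ1−h1·(2M1+M2)/6=11/15
t_q=17/4 → seg 1, τ=9/4; S=1+11/15·τ+-1/5·τ²+1/45·τ³=121/64

  seg 0: a=-1 b=17/15 c=0 d=-1/30
  seg 1: a=1 b=11/15 c=-1/5 d=1/45
S(17/4) = 121/64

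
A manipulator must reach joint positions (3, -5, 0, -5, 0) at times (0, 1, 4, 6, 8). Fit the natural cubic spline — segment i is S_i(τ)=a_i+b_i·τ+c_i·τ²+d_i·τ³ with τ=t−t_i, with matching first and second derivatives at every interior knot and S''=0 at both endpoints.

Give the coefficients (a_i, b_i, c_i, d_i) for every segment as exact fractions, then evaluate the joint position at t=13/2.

  seg 0: a=3 b=-7729/804 c=0 d=1297/804
  seg 1: a=-5 b=-1919/402 c=1297/268 d=-2165/2412
  seg 2: a=0 b=23/804 c=-217/67 d=3175/3216
  seg 3: a=-5 b=-217/201 c=1439/536 d=-1439/3216
S(13/2) = -42233/8576

Δ: Δ0=-8, Δ1=5/3, Δ2=-5/2, Δ3=5/2
row 1: diag=8, rhs=58; c'=3/8, d'=29/4
row 2: denom=10−3·3/8=71/8; d'=(-25−3·29/4)/(71/8)=-374/71
row 3: denom=8−2·16/71=536/71; d'=(30−2·-374/71)/(536/71)=1439/268
back: M3=1439/268
back: M2=-374/71−16/71·1439/268=-434/67
back: M1=29/4−3/8·-434/67=1297/134
M: M0=0, M1=1297/134, M2=-434/67, M3=1439/268, M4=0
seg 0: a=3, c=M0/2=0, d=(M1−M0)/(6·1)=1297/804, b=Δ0−h0·(2M0+M1)/6=-7729/804
seg 1: a=-5, c=M1/2=1297/268, d=(M2−M1)/(6·3)=-2165/2412, b=Δ1−h1·(2M1+M2)/6=-1919/402
seg 2: a=0, c=M2/2=-217/67, d=(M3−M2)/(6·2)=3175/3216, b=Δ2−h2·(2M2+M3)/6=23/804
seg 3: a=-5, c=M3/2=1439/536, d=(M4−M3)/(6·2)=-1439/3216, b=Δ3−h3·(2M3+M4)/6=-217/201
t_q=13/2 → seg 3, τ=1/2; S=-5+-217/201·τ+1439/536·τ²+-1439/3216·τ³=-42233/8576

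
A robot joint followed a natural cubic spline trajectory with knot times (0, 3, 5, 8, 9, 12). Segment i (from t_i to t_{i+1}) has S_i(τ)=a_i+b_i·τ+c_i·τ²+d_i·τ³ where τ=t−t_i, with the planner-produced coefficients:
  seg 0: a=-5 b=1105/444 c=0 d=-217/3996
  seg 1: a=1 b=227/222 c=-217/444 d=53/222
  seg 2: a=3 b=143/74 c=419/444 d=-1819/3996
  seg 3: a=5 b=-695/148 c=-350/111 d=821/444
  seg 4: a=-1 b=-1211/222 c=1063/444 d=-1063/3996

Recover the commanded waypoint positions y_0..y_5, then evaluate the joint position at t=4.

y_0=-5 y_1=1 y_2=3 y_3=5 y_4=-1 y_5=-3
S(4) = 787/444

y_0 = S_0(0) = a_0 = -5
y_1 = S_1(0) = a_1 = 1
y_2 = S_2(0) = a_2 = 3
y_3 = S_3(0) = a_3 = 5
y_4 = S_4(0) = a_4 = -1
y_5 = S_4(3) = -3
t_q=4 is in segment 1 (τ=1); S_1(τ)=787/444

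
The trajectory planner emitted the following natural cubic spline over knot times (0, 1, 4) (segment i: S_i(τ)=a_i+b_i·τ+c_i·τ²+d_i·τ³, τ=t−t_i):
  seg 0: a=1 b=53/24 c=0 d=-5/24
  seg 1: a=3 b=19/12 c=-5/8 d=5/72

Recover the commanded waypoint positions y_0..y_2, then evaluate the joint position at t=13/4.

y_0 = S_0(0) = a_0 = 1
y_1 = S_1(0) = a_1 = 3
y_2 = S_1(3) = 4
t_q=13/4 is in segment 1 (τ=9/4); S_1(τ)=2145/512

y_0=1 y_1=3 y_2=4
S(13/4) = 2145/512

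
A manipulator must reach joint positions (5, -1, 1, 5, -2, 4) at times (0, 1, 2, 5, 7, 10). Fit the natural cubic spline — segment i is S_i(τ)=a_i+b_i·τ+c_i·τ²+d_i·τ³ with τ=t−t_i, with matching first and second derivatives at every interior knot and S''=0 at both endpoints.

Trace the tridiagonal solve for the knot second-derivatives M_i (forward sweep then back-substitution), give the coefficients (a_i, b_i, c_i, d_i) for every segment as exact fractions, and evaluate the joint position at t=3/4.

  seg 0: a=5 b=-3501/436 c=0 d=885/436
  seg 1: a=-1 b=-423/218 c=2655/436 d=-937/436
  seg 2: a=1 b=1653/436 c=-39/109 d=-1811/11772
  seg 3: a=5 b=-547/218 c=-2279/1308 d=1631/2616
  seg 4: a=-2 b=-653/327 c=1307/654 d=-1307/5886
S(3/4) = -4633/27904

Δ: Δ0=-6, Δ1=2, Δ2=4/3, Δ3=-7/2, Δ4=2
row 1: diag=4, rhs=48; c'=1/4, d'=12
row 2: denom=8−1·1/4=31/4; d'=(-4−1·12)/(31/4)=-64/31
row 3: denom=10−3·12/31=274/31; d'=(-29−3·-64/31)/(274/31)=-707/274
row 4: denom=10−2·31/137=1308/137; d'=(33−2·-707/274)/(1308/137)=1307/327
back: M4=1307/327
back: M3=-707/274−31/137·1307/327=-2279/654
back: M2=-64/31−12/31·-2279/654=-78/109
back: M1=12−1/4·-78/109=2655/218
M: M0=0, M1=2655/218, M2=-78/109, M3=-2279/654, M4=1307/327, M5=0
seg 0: a=5, c=M0/2=0, d=(M1−M0)/(6·1)=885/436, b=Δ0−h0·(2M0+M1)/6=-3501/436
seg 1: a=-1, c=M1/2=2655/436, d=(M2−M1)/(6·1)=-937/436, b=Δ1−h1·(2M1+M2)/6=-423/218
seg 2: a=1, c=M2/2=-39/109, d=(M3−M2)/(6·3)=-1811/11772, b=Δ2−h2·(2M2+M3)/6=1653/436
seg 3: a=5, c=M3/2=-2279/1308, d=(M4−M3)/(6·2)=1631/2616, b=Δ3−h3·(2M3+M4)/6=-547/218
seg 4: a=-2, c=M4/2=1307/654, d=(M5−M4)/(6·3)=-1307/5886, b=Δ4−h4·(2M4+M5)/6=-653/327
t_q=3/4 → seg 0, τ=3/4; S=5+-3501/436·τ+0·τ²+885/436·τ³=-4633/27904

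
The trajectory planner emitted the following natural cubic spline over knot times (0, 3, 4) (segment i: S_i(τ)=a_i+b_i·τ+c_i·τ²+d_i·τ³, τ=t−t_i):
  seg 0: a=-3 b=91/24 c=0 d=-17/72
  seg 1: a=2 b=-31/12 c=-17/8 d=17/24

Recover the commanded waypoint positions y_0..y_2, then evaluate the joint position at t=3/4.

y_0=-3 y_1=2 y_2=-2
S(3/4) = -131/512

y_0 = S_0(0) = a_0 = -3
y_1 = S_1(0) = a_1 = 2
y_2 = S_1(1) = -2
t_q=3/4 is in segment 0 (τ=3/4); S_0(τ)=-131/512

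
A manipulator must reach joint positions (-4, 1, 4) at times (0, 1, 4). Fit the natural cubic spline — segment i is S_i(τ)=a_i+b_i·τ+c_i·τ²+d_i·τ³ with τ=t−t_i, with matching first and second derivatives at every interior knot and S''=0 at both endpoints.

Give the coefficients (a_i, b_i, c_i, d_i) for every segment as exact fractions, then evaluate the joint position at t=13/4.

Δ: Δ0=5, Δ1=1
row 1: diag=8, rhs=-24; c'=3/8, d'=-3
back: M1=-3
M: M0=0, M1=-3, M2=0
seg 0: a=-4, c=M0/2=0, d=(M1−M0)/(6·1)=-1/2, b=Δ0−h0·(2M0+M1)/6=11/2
seg 1: a=1, c=M1/2=-3/2, d=(M2−M1)/(6·3)=1/6, b=Δ1−h1·(2M1+M2)/6=4
t_q=13/4 → seg 1, τ=9/4; S=1+4·τ+-3/2·τ²+1/6·τ³=551/128

  seg 0: a=-4 b=11/2 c=0 d=-1/2
  seg 1: a=1 b=4 c=-3/2 d=1/6
S(13/4) = 551/128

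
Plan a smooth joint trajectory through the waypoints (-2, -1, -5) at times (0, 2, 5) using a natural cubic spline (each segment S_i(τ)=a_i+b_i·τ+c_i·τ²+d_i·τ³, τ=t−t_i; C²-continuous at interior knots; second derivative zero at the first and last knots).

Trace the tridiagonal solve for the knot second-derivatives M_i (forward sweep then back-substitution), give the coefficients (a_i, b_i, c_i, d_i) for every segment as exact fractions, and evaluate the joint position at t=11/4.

Δ: Δ0=1/2, Δ1=-4/3
row 1: diag=10, rhs=-11; c'=3/10, d'=-11/10
back: M1=-11/10
M: M0=0, M1=-11/10, M2=0
seg 0: a=-2, c=M0/2=0, d=(M1−M0)/(6·2)=-11/120, b=Δ0−h0·(2M0+M1)/6=13/15
seg 1: a=-1, c=M1/2=-11/20, d=(M2−M1)/(6·3)=11/180, b=Δ1−h1·(2M1+M2)/6=-7/30
t_q=11/4 → seg 1, τ=3/4; S=-1+-7/30·τ+-11/20·τ²+11/180·τ³=-1867/1280

  seg 0: a=-2 b=13/15 c=0 d=-11/120
  seg 1: a=-1 b=-7/30 c=-11/20 d=11/180
S(11/4) = -1867/1280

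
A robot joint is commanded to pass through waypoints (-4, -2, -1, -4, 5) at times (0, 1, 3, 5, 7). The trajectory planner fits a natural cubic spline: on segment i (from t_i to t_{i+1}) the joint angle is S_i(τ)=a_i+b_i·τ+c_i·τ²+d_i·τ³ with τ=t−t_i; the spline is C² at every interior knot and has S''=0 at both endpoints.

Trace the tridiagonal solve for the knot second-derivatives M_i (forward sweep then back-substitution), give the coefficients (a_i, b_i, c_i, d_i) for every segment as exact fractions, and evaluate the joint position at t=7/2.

  seg 0: a=-4 b=345/164 c=0 d=-17/164
  seg 1: a=-2 b=147/82 c=-51/164 d=-55/328
  seg 2: a=-1 b=-60/41 c=-54/41 d=213/328
  seg 3: a=-4 b=87/82 c=423/164 d=-141/328
S(7/2) = -5195/2624

Δ: Δ0=2, Δ1=1/2, Δ2=-3/2, Δ3=9/2
row 1: diag=6, rhs=-9; c'=1/3, d'=-3/2
row 2: denom=8−2·1/3=22/3; d'=(-12−2·-3/2)/(22/3)=-27/22
row 3: denom=8−2·3/11=82/11; d'=(36−2·-27/22)/(82/11)=423/82
back: M3=423/82
back: M2=-27/22−3/11·423/82=-108/41
back: M1=-3/2−1/3·-108/41=-51/82
M: M0=0, M1=-51/82, M2=-108/41, M3=423/82, M4=0
seg 0: a=-4, c=M0/2=0, d=(M1−M0)/(6·1)=-17/164, b=Δ0−h0·(2M0+M1)/6=345/164
seg 1: a=-2, c=M1/2=-51/164, d=(M2−M1)/(6·2)=-55/328, b=Δ1−h1·(2M1+M2)/6=147/82
seg 2: a=-1, c=M2/2=-54/41, d=(M3−M2)/(6·2)=213/328, b=Δ2−h2·(2M2+M3)/6=-60/41
seg 3: a=-4, c=M3/2=423/164, d=(M4−M3)/(6·2)=-141/328, b=Δ3−h3·(2M3+M4)/6=87/82
t_q=7/2 → seg 2, τ=1/2; S=-1+-60/41·τ+-54/41·τ²+213/328·τ³=-5195/2624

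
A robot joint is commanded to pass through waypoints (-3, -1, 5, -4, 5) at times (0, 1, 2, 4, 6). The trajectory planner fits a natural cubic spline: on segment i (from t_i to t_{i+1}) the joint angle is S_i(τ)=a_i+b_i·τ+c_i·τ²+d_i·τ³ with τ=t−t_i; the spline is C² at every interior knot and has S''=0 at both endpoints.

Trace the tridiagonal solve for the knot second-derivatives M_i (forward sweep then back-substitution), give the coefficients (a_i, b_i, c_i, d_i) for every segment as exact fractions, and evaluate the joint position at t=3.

Δ: Δ0=2, Δ1=6, Δ2=-9/2, Δ3=9/2
row 1: diag=4, rhs=24; c'=1/4, d'=6
row 2: denom=6−1·1/4=23/4; d'=(-63−1·6)/(23/4)=-12
row 3: denom=8−2·8/23=168/23; d'=(54−2·-12)/(168/23)=299/28
back: M3=299/28
back: M2=-12−8/23·299/28=-110/7
back: M1=6−1/4·-110/7=139/14
M: M0=0, M1=139/14, M2=-110/7, M3=299/28, M4=0
seg 0: a=-3, c=M0/2=0, d=(M1−M0)/(6·1)=139/84, b=Δ0−h0·(2M0+M1)/6=29/84
seg 1: a=-1, c=M1/2=139/28, d=(M2−M1)/(6·1)=-359/84, b=Δ1−h1·(2M1+M2)/6=223/42
seg 2: a=5, c=M2/2=-55/7, d=(M3−M2)/(6·2)=739/336, b=Δ2−h2·(2M2+M3)/6=29/12
seg 3: a=-4, c=M3/2=299/56, d=(M4−M3)/(6·2)=-299/336, b=Δ3−h3·(2M3+M4)/6=-55/21
t_q=3 → seg 2, τ=1; S=5+29/12·τ+-55/7·τ²+739/336·τ³=197/112

  seg 0: a=-3 b=29/84 c=0 d=139/84
  seg 1: a=-1 b=223/42 c=139/28 d=-359/84
  seg 2: a=5 b=29/12 c=-55/7 d=739/336
  seg 3: a=-4 b=-55/21 c=299/56 d=-299/336
S(3) = 197/112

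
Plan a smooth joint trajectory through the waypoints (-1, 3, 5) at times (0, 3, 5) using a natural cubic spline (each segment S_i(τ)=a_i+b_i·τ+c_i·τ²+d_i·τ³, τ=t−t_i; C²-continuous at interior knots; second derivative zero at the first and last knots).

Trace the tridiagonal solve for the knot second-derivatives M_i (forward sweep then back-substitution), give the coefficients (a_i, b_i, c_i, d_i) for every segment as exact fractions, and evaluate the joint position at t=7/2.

  seg 0: a=-1 b=43/30 c=0 d=-1/90
  seg 1: a=3 b=17/15 c=-1/10 d=1/60
S(7/2) = 567/160

Δ: Δ0=4/3, Δ1=1
row 1: diag=10, rhs=-2; c'=1/5, d'=-1/5
back: M1=-1/5
M: M0=0, M1=-1/5, M2=0
seg 0: a=-1, c=M0/2=0, d=(M1−M0)/(6·3)=-1/90, b=Δ0−h0·(2M0+M1)/6=43/30
seg 1: a=3, c=M1/2=-1/10, d=(M2−M1)/(6·2)=1/60, b=Δ1−h1·(2M1+M2)/6=17/15
t_q=7/2 → seg 1, τ=1/2; S=3+17/15·τ+-1/10·τ²+1/60·τ³=567/160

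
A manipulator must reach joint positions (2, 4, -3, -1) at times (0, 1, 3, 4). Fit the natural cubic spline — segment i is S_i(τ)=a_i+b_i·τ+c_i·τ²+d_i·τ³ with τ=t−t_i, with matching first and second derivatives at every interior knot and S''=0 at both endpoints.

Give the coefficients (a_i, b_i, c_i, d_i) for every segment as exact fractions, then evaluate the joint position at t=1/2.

Δ: Δ0=2, Δ1=-7/2, Δ2=2
row 1: diag=6, rhs=-33; c'=1/3, d'=-11/2
row 2: denom=6−2·1/3=16/3; d'=(33−2·-11/2)/(16/3)=33/4
back: M2=33/4
back: M1=-11/2−1/3·33/4=-33/4
M: M0=0, M1=-33/4, M2=33/4, M3=0
seg 0: a=2, c=M0/2=0, d=(M1−M0)/(6·1)=-11/8, b=Δ0−h0·(2M0+M1)/6=27/8
seg 1: a=4, c=M1/2=-33/8, d=(M2−M1)/(6·2)=11/8, b=Δ1−h1·(2M1+M2)/6=-3/4
seg 2: a=-3, c=M2/2=33/8, d=(M3−M2)/(6·1)=-11/8, b=Δ2−h2·(2M2+M3)/6=-3/4
t_q=1/2 → seg 0, τ=1/2; S=2+27/8·τ+0·τ²+-11/8·τ³=225/64

  seg 0: a=2 b=27/8 c=0 d=-11/8
  seg 1: a=4 b=-3/4 c=-33/8 d=11/8
  seg 2: a=-3 b=-3/4 c=33/8 d=-11/8
S(1/2) = 225/64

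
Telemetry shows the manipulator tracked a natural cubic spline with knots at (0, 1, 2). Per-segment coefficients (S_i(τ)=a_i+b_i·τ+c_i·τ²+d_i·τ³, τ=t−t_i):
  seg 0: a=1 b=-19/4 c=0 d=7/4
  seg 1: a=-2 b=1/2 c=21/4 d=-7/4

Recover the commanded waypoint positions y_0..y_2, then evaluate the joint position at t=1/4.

y_0 = S_0(0) = a_0 = 1
y_1 = S_1(0) = a_1 = -2
y_2 = S_1(1) = 2
t_q=1/4 is in segment 0 (τ=1/4); S_0(τ)=-41/256

y_0=1 y_1=-2 y_2=2
S(1/4) = -41/256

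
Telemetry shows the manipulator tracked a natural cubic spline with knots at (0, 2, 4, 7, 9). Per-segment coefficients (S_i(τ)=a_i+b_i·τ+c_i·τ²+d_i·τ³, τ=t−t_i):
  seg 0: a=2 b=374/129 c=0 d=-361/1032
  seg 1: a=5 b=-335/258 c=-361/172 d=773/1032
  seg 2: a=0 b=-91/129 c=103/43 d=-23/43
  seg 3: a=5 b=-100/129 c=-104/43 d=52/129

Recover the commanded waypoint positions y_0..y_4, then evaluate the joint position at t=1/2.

y_0=2 y_1=5 y_2=0 y_3=5 y_4=-3
S(1/2) = 9373/2752

y_0 = S_0(0) = a_0 = 2
y_1 = S_1(0) = a_1 = 5
y_2 = S_2(0) = a_2 = 0
y_3 = S_3(0) = a_3 = 5
y_4 = S_3(2) = -3
t_q=1/2 is in segment 0 (τ=1/2); S_0(τ)=9373/2752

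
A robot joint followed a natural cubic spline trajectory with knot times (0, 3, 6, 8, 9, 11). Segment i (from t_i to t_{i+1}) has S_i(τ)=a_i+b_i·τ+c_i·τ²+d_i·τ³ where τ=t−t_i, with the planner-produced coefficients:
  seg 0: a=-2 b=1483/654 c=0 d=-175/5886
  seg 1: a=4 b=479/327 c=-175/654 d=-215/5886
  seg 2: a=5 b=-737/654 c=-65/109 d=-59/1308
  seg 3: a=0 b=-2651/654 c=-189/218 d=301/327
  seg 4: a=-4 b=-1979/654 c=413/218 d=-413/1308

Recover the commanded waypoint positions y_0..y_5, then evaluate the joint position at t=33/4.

y_0 = S_0(0) = a_0 = -2
y_1 = S_1(0) = a_1 = 4
y_2 = S_2(0) = a_2 = 5
y_3 = S_3(0) = a_3 = 0
y_4 = S_4(0) = a_4 = -4
y_5 = S_4(2) = -5
t_q=33/4 is in segment 3 (τ=1/4); S_3(τ)=-7347/6976

y_0=-2 y_1=4 y_2=5 y_3=0 y_4=-4 y_5=-5
S(33/4) = -7347/6976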